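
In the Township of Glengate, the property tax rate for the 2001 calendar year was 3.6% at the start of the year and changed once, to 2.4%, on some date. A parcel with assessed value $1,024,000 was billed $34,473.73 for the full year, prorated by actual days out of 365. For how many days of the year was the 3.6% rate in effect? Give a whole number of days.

Let d = days at the first rate; then 365 − d days at the second rate.
$1,024,000 × [3.6%·d + 2.4%·(365−d)] / 365 = $34,473.73
Solving gives d = 294, so the new rate took effect on 22 October 2001.

294 days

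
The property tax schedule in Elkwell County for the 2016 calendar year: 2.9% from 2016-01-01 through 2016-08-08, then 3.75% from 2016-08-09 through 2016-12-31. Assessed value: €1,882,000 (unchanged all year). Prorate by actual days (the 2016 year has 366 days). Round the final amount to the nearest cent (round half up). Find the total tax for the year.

2016-01-01 to 2016-08-08: 221 days at 2.9% → €1,882,000 × 2.9% × 221/366 = €32,955.5683
2016-08-09 to 2016-12-31: 145 days at 3.75% → €1,882,000 × 3.75% × 145/366 = €27,960.0410
Total = €60,915.6093

€60,915.61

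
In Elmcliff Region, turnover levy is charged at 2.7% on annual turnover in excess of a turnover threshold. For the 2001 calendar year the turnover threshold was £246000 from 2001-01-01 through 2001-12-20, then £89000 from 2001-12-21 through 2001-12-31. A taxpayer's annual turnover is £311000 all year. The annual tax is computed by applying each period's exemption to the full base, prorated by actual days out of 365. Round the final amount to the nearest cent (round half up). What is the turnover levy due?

£1882.75

2001-01-01 to 2001-12-20: 354 days, exemption £246000 → (£311000 − £246000) × 2.7% × 354/365 = £1702.1096
2001-12-21 to 2001-12-31: 11 days, exemption £89000 → (£311000 − £89000) × 2.7% × 11/365 = £180.6411
Total = £1882.7507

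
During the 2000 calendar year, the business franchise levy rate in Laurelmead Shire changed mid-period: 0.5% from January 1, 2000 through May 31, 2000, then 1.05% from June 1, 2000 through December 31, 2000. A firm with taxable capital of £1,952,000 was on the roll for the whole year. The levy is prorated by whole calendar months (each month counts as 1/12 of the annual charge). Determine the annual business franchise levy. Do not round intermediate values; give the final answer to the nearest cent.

January 1 – May 31, 2000: 5 months at 0.5% → £1,952,000 × 0.5% × 5/12 = £4,066.6667
June 1 – December 31, 2000: 7 months at 1.05% → £1,952,000 × 1.05% × 7/12 = £11,956.0000
Total = £16,022.6667

£16,022.67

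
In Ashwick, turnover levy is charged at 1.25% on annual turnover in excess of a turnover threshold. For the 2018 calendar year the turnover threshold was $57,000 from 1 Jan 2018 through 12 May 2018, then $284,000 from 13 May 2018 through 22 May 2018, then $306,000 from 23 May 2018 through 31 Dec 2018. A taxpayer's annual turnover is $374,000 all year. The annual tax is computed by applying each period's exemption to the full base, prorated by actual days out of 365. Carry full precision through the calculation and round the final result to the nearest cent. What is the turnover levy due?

$1,983.15

1 Jan – 12 May 2018: 132 days, exemption $57,000 → ($374,000 − $57,000) × 1.25% × 132/365 = $1,433.0137
13 May – 22 May 2018: 10 days, exemption $284,000 → ($374,000 − $284,000) × 1.25% × 10/365 = $30.8219
23 May – 31 Dec 2018: 223 days, exemption $306,000 → ($374,000 − $306,000) × 1.25% × 223/365 = $519.3151
Total = $1,983.1507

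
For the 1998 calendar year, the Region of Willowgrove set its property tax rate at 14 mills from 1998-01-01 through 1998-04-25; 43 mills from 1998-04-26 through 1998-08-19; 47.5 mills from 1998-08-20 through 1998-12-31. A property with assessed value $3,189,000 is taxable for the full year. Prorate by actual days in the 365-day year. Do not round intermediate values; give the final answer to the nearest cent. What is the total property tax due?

$113,257.55

1998-01-01 to 1998-04-25: 115 days at 14 mills → $3,189,000 × 1.4% × 115/365 = $14,066.5479
1998-04-26 to 1998-08-19: 116 days at 43 mills → $3,189,000 × 4.3% × 116/365 = $43,580.0877
1998-08-20 to 1998-12-31: 134 days at 47.5 mills → $3,189,000 × 4.75% × 134/365 = $55,610.9178
Total = $113,257.5534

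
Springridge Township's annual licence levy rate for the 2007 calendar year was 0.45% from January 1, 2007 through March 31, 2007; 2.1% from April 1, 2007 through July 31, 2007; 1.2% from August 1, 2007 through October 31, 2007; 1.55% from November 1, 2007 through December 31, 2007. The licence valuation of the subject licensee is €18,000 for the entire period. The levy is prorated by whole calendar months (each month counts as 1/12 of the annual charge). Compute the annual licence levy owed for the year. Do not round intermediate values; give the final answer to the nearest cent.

January 1 – March 31, 2007: 3 months at 0.45% → €18,000 × 0.45% × 3/12 = €20.2500
April 1 – July 31, 2007: 4 months at 2.1% → €18,000 × 2.1% × 4/12 = €126.0000
August 1 – October 31, 2007: 3 months at 1.2% → €18,000 × 1.2% × 3/12 = €54.0000
November 1 – December 31, 2007: 2 months at 1.55% → €18,000 × 1.55% × 2/12 = €46.5000
Total = €246.7500

€246.75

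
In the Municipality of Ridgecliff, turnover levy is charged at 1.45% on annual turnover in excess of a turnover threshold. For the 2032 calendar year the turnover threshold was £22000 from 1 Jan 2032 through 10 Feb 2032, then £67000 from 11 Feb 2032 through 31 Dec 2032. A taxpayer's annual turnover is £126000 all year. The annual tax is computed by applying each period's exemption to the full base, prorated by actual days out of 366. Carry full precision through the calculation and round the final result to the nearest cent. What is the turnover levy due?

£928.59

1 Jan – 10 Feb 2032: 41 days, exemption £22000 → (£126000 − £22000) × 1.45% × 41/366 = £168.9290
11 Feb – 31 Dec 2032: 325 days, exemption £67000 → (£126000 − £67000) × 1.45% × 325/366 = £759.6653
Total = £928.5943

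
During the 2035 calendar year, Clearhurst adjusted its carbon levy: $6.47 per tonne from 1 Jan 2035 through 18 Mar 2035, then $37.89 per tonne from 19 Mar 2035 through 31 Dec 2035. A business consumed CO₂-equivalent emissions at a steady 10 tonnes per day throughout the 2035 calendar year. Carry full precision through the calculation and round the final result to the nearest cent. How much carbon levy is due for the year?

1 Jan – 18 Mar 2035: 77 days × 10 tonnes/day = 770 tonnes at $6.47/tonne → $4,981.90
19 Mar – 31 Dec 2035: 288 days × 10 tonnes/day = 2,880 tonnes at $37.89/tonne → $109,123.20

$114,105.10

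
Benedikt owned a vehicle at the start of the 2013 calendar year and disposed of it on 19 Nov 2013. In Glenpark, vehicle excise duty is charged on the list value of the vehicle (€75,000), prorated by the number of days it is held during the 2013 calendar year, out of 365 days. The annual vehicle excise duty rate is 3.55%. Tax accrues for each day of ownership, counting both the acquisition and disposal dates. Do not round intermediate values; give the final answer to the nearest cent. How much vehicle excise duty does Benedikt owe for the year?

€2,356.13

Days held (1 Jan – 19 Nov 2013): 323 out of 365
Tax = €75,000 × 3.55% × 323/365 = €2,356.1301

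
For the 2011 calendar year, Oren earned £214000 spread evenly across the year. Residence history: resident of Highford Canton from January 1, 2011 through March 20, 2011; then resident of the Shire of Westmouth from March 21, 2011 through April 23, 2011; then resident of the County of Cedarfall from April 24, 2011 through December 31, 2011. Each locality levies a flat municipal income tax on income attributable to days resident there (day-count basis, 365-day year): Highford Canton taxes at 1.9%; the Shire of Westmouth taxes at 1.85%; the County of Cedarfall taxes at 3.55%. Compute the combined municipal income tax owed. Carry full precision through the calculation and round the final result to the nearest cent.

Highford Canton, January 1 – March 20, 2011: 79 days → £214000 × 1.9% × 79/365 = £880.0384
The Shire of Westmouth, March 21 – April 23, 2011: 34 days → £214000 × 1.85% × 34/365 = £368.7836
The County of Cedarfall, April 24 – December 31, 2011: 252 days → £214000 × 3.55% × 252/365 = £5245.0521
Total = £6493.8740

£6493.87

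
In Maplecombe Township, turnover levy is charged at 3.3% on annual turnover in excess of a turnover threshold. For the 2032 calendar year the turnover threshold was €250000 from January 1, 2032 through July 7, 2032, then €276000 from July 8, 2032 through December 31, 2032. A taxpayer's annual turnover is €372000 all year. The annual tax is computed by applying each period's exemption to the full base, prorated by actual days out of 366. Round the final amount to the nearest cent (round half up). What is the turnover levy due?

January 1 – July 7, 2032: 189 days, exemption €250000 → (€372000 − €250000) × 3.3% × 189/366 = €2079.0000
July 8 – December 31, 2032: 177 days, exemption €276000 → (€372000 − €276000) × 3.3% × 177/366 = €1532.0656
Total = €3611.0656

€3611.07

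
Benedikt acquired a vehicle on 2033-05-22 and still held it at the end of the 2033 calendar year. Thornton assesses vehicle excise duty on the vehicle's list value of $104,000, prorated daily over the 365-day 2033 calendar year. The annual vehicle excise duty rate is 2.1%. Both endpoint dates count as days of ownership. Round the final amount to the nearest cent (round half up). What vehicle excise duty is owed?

Days held (2033-05-22 to 2033-12-31): 224 out of 365
Tax = $104,000 × 2.1% × 224/365 = $1,340.3178

$1,340.32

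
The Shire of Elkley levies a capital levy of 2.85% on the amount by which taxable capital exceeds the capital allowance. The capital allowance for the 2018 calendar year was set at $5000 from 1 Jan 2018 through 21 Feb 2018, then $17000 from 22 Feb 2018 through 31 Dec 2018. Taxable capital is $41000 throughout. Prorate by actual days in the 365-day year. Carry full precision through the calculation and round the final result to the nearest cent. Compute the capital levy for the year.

$732.72

1 Jan – 21 Feb 2018: 52 days, exemption $5000 → ($41000 − $5000) × 2.85% × 52/365 = $146.1699
22 Feb – 31 Dec 2018: 313 days, exemption $17000 → ($41000 − $17000) × 2.85% × 313/365 = $586.5534
Total = $732.7233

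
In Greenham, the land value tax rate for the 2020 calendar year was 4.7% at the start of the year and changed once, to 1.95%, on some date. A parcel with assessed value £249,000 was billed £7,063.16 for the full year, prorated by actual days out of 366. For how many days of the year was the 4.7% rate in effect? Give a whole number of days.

118 days

Let d = days at the first rate; then 366 − d days at the second rate.
£249,000 × [4.7%·d + 1.95%·(366−d)] / 366 = £7,063.16
Solving gives d = 118, so the new rate took effect on 28 Apr 2020.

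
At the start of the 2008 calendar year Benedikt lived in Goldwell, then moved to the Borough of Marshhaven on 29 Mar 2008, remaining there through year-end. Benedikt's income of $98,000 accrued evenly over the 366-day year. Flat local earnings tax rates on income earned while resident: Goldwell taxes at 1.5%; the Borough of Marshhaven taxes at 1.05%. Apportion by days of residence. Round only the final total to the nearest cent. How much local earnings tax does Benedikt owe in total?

Goldwell, 1 Jan – 28 Mar 2008: 88 days → $98,000 × 1.5% × 88/366 = $353.4426
The Borough of Marshhaven, 29 Mar – 31 Dec 2008: 278 days → $98,000 × 1.05% × 278/366 = $781.5902
Total = $1,135.0328

$1,135.03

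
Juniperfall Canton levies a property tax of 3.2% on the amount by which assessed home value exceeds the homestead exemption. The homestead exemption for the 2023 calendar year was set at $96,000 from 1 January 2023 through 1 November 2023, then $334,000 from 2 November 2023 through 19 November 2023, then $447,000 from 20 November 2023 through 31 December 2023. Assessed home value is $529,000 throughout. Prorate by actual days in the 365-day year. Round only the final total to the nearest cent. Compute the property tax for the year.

$12,187.97

1 January – 1 November 2023: 305 days, exemption $96,000 → ($529,000 − $96,000) × 3.2% × 305/365 = $11,578.3014
2 November – 19 November 2023: 18 days, exemption $334,000 → ($529,000 − $334,000) × 3.2% × 18/365 = $307.7260
20 November – 31 December 2023: 42 days, exemption $447,000 → ($529,000 − $447,000) × 3.2% × 42/365 = $301.9397
Total = $12,187.9671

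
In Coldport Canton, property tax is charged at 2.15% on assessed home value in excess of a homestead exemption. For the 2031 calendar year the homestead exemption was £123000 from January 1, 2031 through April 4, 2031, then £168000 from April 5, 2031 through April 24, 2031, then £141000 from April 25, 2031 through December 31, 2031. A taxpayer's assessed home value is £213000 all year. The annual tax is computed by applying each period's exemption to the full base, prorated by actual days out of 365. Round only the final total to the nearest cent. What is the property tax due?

January 1 – April 4, 2031: 94 days, exemption £123000 → (£213000 − £123000) × 2.15% × 94/365 = £498.3288
April 5 – April 24, 2031: 20 days, exemption £168000 → (£213000 − £168000) × 2.15% × 20/365 = £53.0137
April 25 – December 31, 2031: 251 days, exemption £141000 → (£213000 − £141000) × 2.15% × 251/365 = £1064.5151
Total = £1615.8575

£1615.86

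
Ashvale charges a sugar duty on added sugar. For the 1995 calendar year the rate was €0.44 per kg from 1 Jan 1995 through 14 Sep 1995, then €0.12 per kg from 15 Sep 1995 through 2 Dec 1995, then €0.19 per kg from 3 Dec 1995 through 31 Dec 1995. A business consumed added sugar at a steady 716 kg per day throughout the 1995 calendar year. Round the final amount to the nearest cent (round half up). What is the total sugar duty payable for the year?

€91,698.12

1 Jan – 14 Sep 1995: 257 days × 716 kg/day = 184,012 kg at €0.44/kg → €80,965.28
15 Sep – 2 Dec 1995: 79 days × 716 kg/day = 56,564 kg at €0.12/kg → €6,787.68
3 Dec – 31 Dec 1995: 29 days × 716 kg/day = 20,764 kg at €0.19/kg → €3,945.16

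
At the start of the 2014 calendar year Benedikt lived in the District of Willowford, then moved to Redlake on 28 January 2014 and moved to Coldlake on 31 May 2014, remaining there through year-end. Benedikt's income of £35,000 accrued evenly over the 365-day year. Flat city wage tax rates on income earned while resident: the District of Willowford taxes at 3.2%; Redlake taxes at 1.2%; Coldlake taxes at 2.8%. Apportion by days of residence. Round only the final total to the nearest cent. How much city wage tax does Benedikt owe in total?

£801.64

The District of Willowford, 1 January – 27 January 2014: 27 days → £35,000 × 3.2% × 27/365 = £82.8493
Redlake, 28 January – 30 May 2014: 123 days → £35,000 × 1.2% × 123/365 = £141.5342
Coldlake, 31 May – 31 December 2014: 215 days → £35,000 × 2.8% × 215/365 = £577.2603
Total = £801.6438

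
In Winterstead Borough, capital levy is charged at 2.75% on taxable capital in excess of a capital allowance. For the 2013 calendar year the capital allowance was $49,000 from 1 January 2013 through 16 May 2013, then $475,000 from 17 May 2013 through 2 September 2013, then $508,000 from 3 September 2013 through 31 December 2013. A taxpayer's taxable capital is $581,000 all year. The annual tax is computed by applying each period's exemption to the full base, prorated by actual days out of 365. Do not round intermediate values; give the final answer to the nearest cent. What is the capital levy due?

1 January – 16 May 2013: 136 days, exemption $49,000 → ($581,000 − $49,000) × 2.75% × 136/365 = $5,451.1781
17 May – 2 September 2013: 109 days, exemption $475,000 → ($581,000 − $475,000) × 2.75% × 109/365 = $870.5068
3 September – 31 December 2013: 120 days, exemption $508,000 → ($581,000 − $508,000) × 2.75% × 120/365 = $660.0000
Total = $6,981.6849

$6,981.68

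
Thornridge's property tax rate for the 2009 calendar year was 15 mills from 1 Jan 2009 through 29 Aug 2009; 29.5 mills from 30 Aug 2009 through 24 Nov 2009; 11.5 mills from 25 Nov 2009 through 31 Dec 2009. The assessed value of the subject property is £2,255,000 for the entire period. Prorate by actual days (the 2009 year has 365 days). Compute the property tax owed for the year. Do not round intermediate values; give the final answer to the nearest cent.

£40,818.59

1 Jan – 29 Aug 2009: 241 days at 15 mills → £2,255,000 × 1.5% × 241/365 = £22,333.7671
30 Aug – 24 Nov 2009: 87 days at 29.5 mills → £2,255,000 × 2.95% × 87/365 = £15,856.0479
25 Nov – 31 Dec 2009: 37 days at 11.5 mills → £2,255,000 × 1.15% × 37/365 = £2,628.7740
Total = £40,818.5890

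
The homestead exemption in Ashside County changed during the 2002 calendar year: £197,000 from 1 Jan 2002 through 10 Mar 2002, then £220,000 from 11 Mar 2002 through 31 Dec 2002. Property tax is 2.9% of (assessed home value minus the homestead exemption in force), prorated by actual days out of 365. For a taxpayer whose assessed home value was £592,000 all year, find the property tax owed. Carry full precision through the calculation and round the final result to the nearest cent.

1 Jan – 10 Mar 2002: 69 days, exemption £197,000 → (£592,000 − £197,000) × 2.9% × 69/365 = £2,165.4658
11 Mar – 31 Dec 2002: 296 days, exemption £220,000 → (£592,000 − £220,000) × 2.9% × 296/365 = £8,748.6247
Total = £10,914.0904

£10,914.09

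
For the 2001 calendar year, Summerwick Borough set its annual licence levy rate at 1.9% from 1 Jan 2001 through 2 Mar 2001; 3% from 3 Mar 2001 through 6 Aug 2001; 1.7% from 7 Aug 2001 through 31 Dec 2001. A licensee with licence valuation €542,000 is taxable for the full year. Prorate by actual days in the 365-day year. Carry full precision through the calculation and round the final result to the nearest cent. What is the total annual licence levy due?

€12,425.91

1 Jan – 2 Mar 2001: 61 days at 1.9% → €542,000 × 1.9% × 61/365 = €1,721.0356
3 Mar – 6 Aug 2001: 157 days at 3% → €542,000 × 3% × 157/365 = €6,994.0274
7 Aug – 31 Dec 2001: 147 days at 1.7% → €542,000 × 1.7% × 147/365 = €3,710.8438
Total = €12,425.9068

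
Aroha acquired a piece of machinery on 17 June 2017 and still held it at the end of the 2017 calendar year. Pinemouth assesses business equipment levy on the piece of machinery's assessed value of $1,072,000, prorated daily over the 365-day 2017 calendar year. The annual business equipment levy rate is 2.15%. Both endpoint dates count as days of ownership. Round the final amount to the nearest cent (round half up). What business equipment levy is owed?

Days held (17 June – 31 December 2017): 198 out of 365
Tax = $1,072,000 × 2.15% × 198/365 = $12,502.7507

$12,502.75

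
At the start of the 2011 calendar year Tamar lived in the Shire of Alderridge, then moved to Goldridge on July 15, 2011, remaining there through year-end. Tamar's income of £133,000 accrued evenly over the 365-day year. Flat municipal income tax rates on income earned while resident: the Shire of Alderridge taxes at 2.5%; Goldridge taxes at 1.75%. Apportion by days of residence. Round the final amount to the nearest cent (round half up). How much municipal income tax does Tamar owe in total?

£2,860.41

The Shire of Alderridge, January 1 – July 14, 2011: 195 days → £133,000 × 2.5% × 195/365 = £1,776.3699
Goldridge, July 15 – December 31, 2011: 170 days → £133,000 × 1.75% × 170/365 = £1,084.0411
Total = £2,860.4110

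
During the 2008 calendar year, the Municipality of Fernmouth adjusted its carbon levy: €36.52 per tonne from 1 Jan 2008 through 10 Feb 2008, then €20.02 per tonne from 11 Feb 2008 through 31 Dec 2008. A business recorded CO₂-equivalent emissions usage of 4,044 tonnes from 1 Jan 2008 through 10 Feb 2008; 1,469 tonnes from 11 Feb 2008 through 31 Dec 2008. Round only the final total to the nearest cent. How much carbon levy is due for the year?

€177096.26

1 Jan – 10 Feb 2008: 4,044 tonnes at €36.52/tonne → €147686.88
11 Feb – 31 Dec 2008: 1,469 tonnes at €20.02/tonne → €29409.38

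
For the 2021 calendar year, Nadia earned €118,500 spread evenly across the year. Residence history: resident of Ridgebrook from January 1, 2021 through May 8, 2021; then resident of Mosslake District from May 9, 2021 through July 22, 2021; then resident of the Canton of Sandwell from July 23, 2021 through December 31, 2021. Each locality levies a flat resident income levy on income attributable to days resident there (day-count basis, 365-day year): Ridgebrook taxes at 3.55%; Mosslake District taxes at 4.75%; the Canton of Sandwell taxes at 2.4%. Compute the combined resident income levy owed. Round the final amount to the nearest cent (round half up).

€3,894.10

Ridgebrook, January 1 – May 8, 2021: 128 days → €118,500 × 3.55% × 128/365 = €1,475.2438
Mosslake District, May 9 – July 22, 2021: 75 days → €118,500 × 4.75% × 75/365 = €1,156.5925
The Canton of Sandwell, July 23 – December 31, 2021: 162 days → €118,500 × 2.4% × 162/365 = €1,262.2685
Total = €3,894.1048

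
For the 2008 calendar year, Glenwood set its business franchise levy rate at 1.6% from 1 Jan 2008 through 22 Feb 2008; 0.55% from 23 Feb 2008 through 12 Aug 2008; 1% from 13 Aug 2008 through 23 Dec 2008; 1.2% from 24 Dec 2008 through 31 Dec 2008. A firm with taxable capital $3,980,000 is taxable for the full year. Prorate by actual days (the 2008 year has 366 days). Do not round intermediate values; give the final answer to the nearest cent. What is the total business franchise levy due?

$35,015.30

1 Jan – 22 Feb 2008: 53 days at 1.6% → $3,980,000 × 1.6% × 53/366 = $9,221.4208
23 Feb – 12 Aug 2008: 172 days at 0.55% → $3,980,000 × 0.55% × 172/366 = $10,287.1038
13 Aug – 23 Dec 2008: 133 days at 1% → $3,980,000 × 1% × 133/366 = $14,462.8415
24 Dec – 31 Dec 2008: 8 days at 1.2% → $3,980,000 × 1.2% × 8/366 = $1,043.9344
Total = $35,015.3005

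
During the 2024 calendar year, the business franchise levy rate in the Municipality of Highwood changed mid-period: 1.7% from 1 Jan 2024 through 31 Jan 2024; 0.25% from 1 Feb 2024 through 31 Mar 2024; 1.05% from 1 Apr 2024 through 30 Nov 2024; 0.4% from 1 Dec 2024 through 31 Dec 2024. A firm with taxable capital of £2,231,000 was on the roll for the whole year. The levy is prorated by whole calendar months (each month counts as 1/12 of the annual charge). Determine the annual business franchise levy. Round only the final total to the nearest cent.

£20,450.83

1 Jan – 31 Jan 2024: 1 month at 1.7% → £2,231,000 × 1.7% × 1/12 = £3,160.5833
1 Feb – 31 Mar 2024: 2 months at 0.25% → £2,231,000 × 0.25% × 2/12 = £929.5833
1 Apr – 30 Nov 2024: 8 months at 1.05% → £2,231,000 × 1.05% × 8/12 = £15,617.0000
1 Dec – 31 Dec 2024: 1 month at 0.4% → £2,231,000 × 0.4% × 1/12 = £743.6667
Total = £20,450.8333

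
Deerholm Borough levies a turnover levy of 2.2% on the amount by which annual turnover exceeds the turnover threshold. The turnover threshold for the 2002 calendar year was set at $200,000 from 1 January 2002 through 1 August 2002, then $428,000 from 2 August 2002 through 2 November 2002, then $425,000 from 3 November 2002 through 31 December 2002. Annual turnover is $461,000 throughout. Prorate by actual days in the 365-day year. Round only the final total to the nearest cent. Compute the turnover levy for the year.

1 January – 1 August 2002: 213 days, exemption $200,000 → ($461,000 − $200,000) × 2.2% × 213/365 = $3,350.8110
2 August – 2 November 2002: 93 days, exemption $428,000 → ($461,000 − $428,000) × 2.2% × 93/365 = $184.9808
3 November – 31 December 2002: 59 days, exemption $425,000 → ($461,000 − $425,000) × 2.2% × 59/365 = $128.0219
Total = $3,663.8137

$3,663.81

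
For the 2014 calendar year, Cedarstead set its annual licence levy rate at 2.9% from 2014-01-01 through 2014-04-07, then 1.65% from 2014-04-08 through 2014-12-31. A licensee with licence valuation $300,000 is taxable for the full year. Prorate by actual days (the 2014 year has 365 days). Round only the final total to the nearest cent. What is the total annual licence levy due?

2014-01-01 to 2014-04-07: 97 days at 2.9% → $300,000 × 2.9% × 97/365 = $2,312.0548
2014-04-08 to 2014-12-31: 268 days at 1.65% → $300,000 × 1.65% × 268/365 = $3,634.5205
Total = $5,946.5753

$5,946.58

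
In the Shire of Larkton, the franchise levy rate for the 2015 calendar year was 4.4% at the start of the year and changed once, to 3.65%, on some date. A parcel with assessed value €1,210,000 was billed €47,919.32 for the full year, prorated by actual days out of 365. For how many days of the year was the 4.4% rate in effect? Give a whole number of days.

151 days

Let d = days at the first rate; then 365 − d days at the second rate.
€1,210,000 × [4.4%·d + 3.65%·(365−d)] / 365 = €47,919.32
Solving gives d = 151, so the new rate took effect on June 1, 2015.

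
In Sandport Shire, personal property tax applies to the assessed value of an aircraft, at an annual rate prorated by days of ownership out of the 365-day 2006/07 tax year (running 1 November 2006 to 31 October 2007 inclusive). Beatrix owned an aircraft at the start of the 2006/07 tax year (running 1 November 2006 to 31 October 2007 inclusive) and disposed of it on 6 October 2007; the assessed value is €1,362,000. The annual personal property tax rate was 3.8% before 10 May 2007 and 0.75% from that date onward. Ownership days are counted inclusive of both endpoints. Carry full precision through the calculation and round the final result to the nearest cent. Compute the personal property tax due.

€31,139.42

1 November 2006 – 9 May 2007: 190 days at 3.8% → €1,362,000 × 3.8% × 190/365 = €26,941.4795
10 May – 6 October 2007: 150 days at 0.75% → €1,362,000 × 0.75% × 150/365 = €4,197.9452
Total = €31,139.4247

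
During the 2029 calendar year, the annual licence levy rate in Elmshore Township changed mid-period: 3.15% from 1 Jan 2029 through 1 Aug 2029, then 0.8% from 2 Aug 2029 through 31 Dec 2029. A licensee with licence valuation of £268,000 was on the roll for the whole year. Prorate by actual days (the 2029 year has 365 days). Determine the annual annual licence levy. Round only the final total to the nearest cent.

£5,819.27

1 Jan – 1 Aug 2029: 213 days at 3.15% → £268,000 × 3.15% × 213/365 = £4,926.4274
2 Aug – 31 Dec 2029: 152 days at 0.8% → £268,000 × 0.8% × 152/365 = £892.8438
Total = £5,819.2712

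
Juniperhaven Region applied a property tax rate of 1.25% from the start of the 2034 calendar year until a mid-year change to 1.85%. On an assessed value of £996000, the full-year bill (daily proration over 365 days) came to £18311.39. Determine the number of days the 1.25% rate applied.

Let d = days at the first rate; then 365 − d days at the second rate.
£996000 × [1.25%·d + 1.85%·(365−d)] / 365 = £18311.39
Solving gives d = 7, so the new rate took effect on 8 Jan 2034.

7 days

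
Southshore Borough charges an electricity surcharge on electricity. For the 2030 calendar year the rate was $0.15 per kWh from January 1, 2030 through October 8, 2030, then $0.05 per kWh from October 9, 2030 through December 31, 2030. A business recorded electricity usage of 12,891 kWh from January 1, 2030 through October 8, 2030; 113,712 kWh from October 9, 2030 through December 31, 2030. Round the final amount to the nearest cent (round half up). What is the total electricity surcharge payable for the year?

January 1 – October 8, 2030: 12,891 kWh at $0.15/kWh → $1,933.65
October 9 – December 31, 2030: 113,712 kWh at $0.05/kWh → $5,685.60

$7,619.25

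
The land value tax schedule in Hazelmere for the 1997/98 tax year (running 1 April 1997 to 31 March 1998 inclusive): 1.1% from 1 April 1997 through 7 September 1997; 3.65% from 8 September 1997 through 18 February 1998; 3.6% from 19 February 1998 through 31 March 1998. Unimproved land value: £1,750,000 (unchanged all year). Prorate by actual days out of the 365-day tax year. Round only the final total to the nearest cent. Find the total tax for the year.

1 April – 7 September 1997: 160 days at 1.1% → £1,750,000 × 1.1% × 160/365 = £8,438.3562
8 September 1997 – 18 February 1998: 164 days at 3.65% → £1,750,000 × 3.65% × 164/365 = £28,700.0000
19 February – 31 March 1998: 41 days at 3.6% → £1,750,000 × 3.6% × 41/365 = £7,076.7123
Total = £44,215.0685

£44,215.07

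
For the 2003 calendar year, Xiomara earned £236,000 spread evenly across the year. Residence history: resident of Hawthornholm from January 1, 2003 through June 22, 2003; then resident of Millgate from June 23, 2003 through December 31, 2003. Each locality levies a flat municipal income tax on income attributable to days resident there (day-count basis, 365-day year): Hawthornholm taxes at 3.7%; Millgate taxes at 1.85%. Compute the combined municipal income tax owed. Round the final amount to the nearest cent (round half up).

Hawthornholm, January 1 – June 22, 2003: 173 days → £236,000 × 3.7% × 173/365 = £4,138.7288
Millgate, June 23 – December 31, 2003: 192 days → £236,000 × 1.85% × 192/365 = £2,296.6356
Total = £6,435.3644

£6,435.36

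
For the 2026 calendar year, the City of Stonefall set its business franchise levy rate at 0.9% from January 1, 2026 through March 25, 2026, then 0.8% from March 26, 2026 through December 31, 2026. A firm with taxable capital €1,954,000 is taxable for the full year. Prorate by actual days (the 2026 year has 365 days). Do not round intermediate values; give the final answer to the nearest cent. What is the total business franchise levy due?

January 1 – March 25, 2026: 84 days at 0.9% → €1,954,000 × 0.9% × 84/365 = €4,047.1890
March 26 – December 31, 2026: 281 days at 0.8% → €1,954,000 × 0.8% × 281/365 = €12,034.4986
Total = €16,081.6877

€16,081.69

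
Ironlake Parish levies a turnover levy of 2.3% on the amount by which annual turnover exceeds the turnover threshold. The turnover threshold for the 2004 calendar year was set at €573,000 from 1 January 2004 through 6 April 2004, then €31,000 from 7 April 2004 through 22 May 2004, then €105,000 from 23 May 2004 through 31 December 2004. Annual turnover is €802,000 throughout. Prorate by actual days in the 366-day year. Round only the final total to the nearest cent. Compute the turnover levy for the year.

€13,392.16

1 January – 6 April 2004: 97 days, exemption €573,000 → (€802,000 − €573,000) × 2.3% × 97/366 = €1,395.8989
7 April – 22 May 2004: 46 days, exemption €31,000 → (€802,000 − €31,000) × 2.3% × 46/366 = €2,228.7377
23 May – 31 December 2004: 223 days, exemption €105,000 → (€802,000 − €105,000) × 2.3% × 223/366 = €9,767.5219
Total = €13,392.1585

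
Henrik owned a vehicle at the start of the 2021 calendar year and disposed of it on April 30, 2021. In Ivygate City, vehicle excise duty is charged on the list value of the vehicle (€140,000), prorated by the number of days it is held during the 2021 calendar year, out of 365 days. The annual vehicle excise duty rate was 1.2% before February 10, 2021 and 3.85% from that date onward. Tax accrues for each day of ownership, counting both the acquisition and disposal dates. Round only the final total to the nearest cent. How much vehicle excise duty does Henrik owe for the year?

€1,365.48

January 1 – February 9, 2021: 40 days at 1.2% → €140,000 × 1.2% × 40/365 = €184.1096
February 10 – April 30, 2021: 80 days at 3.85% → €140,000 × 3.85% × 80/365 = €1,181.3699
Total = €1,365.4795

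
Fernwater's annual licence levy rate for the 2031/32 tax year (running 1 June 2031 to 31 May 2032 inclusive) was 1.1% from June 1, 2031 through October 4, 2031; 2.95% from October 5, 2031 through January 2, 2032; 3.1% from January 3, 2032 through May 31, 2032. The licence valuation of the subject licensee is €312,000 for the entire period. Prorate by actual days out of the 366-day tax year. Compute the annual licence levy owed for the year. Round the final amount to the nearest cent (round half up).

€7,408.72

June 1 – October 4, 2031: 126 days at 1.1% → €312,000 × 1.1% × 126/366 = €1,181.5082
October 5, 2031 – January 2, 2032: 90 days at 2.95% → €312,000 × 2.95% × 90/366 = €2,263.2787
January 3 – May 31, 2032: 150 days at 3.1% → €312,000 × 3.1% × 150/366 = €3,963.9344
Total = €7,408.7213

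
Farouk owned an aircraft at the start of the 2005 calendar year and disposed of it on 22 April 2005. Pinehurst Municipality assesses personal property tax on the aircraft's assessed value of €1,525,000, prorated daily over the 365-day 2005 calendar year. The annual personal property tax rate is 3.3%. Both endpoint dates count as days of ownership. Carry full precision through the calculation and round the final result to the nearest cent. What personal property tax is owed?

€15,442.19

Days held (1 January – 22 April 2005): 112 out of 365
Tax = €1,525,000 × 3.3% × 112/365 = €15,442.1918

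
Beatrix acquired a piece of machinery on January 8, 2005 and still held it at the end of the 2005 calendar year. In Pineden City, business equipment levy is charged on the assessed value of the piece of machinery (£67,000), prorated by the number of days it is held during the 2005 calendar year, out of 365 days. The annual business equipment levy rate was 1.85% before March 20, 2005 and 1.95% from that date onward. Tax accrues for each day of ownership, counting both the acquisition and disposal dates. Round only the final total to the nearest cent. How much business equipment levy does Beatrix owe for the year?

£1,268.41

January 8 – March 19, 2005: 71 days at 1.85% → £67,000 × 1.85% × 71/365 = £241.1082
March 20 – December 31, 2005: 287 days at 1.95% → £67,000 × 1.95% × 287/365 = £1,027.3027
Total = £1,268.4110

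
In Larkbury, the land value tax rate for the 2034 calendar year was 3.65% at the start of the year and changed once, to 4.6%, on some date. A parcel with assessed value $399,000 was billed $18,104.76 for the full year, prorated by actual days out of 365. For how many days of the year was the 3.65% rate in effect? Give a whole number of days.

Let d = days at the first rate; then 365 − d days at the second rate.
$399,000 × [3.65%·d + 4.6%·(365−d)] / 365 = $18,104.76
Solving gives d = 24, so the new rate took effect on January 25, 2034.

24 days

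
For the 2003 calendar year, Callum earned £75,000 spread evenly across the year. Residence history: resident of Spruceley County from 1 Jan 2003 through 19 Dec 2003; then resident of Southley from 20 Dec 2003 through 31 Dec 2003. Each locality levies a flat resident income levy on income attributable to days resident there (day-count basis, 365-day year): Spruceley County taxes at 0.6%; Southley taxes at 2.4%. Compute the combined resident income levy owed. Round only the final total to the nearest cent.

£494.38

Spruceley County, 1 Jan – 19 Dec 2003: 353 days → £75,000 × 0.6% × 353/365 = £435.2055
Southley, 20 Dec – 31 Dec 2003: 12 days → £75,000 × 2.4% × 12/365 = £59.1781
Total = £494.3836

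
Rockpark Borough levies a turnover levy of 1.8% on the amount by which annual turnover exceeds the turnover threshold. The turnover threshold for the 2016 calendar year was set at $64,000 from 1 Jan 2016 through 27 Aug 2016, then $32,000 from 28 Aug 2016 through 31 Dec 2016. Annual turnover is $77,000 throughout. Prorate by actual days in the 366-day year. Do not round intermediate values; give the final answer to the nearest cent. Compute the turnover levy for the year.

$432.30

1 Jan – 27 Aug 2016: 240 days, exemption $64,000 → ($77,000 − $64,000) × 1.8% × 240/366 = $153.4426
28 Aug – 31 Dec 2016: 126 days, exemption $32,000 → ($77,000 − $32,000) × 1.8% × 126/366 = $278.8525
Total = $432.2951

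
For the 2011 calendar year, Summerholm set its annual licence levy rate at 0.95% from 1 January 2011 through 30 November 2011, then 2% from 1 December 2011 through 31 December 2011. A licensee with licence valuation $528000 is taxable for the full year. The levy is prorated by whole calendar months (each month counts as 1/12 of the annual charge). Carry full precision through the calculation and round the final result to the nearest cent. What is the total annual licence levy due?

1 January – 30 November 2011: 11 months at 0.95% → $528000 × 0.95% × 11/12 = $4598.0000
1 December – 31 December 2011: 1 month at 2% → $528000 × 2% × 1/12 = $880.0000
Total = $5478.0000

$5478.00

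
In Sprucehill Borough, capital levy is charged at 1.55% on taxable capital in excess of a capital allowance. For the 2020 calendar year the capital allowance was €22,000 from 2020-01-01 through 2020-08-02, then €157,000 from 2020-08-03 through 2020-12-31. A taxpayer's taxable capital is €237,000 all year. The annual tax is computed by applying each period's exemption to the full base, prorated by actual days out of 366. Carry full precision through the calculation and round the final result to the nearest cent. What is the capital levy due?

2020-01-01 to 2020-08-02: 215 days, exemption €22,000 → (€237,000 − €22,000) × 1.55% × 215/366 = €1,957.6161
2020-08-03 to 2020-12-31: 151 days, exemption €157,000 → (€237,000 − €157,000) × 1.55% × 151/366 = €511.5847
Total = €2,469.2008

€2,469.20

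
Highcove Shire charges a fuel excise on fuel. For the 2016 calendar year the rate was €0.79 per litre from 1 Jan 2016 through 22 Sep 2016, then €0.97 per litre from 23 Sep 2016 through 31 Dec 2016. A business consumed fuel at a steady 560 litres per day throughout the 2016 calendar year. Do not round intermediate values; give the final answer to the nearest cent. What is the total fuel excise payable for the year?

€171,998.40

1 Jan – 22 Sep 2016: 266 days × 560 litres/day = 148,960 litres at €0.79/litre → €117,678.40
23 Sep – 31 Dec 2016: 100 days × 560 litres/day = 56,000 litres at €0.97/litre → €54,320.00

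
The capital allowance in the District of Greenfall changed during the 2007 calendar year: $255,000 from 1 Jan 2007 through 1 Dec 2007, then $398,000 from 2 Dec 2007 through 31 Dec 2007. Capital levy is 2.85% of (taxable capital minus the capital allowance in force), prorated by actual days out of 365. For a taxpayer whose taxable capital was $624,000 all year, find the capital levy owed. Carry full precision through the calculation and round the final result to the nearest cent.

$10,181.53

1 Jan – 1 Dec 2007: 335 days, exemption $255,000 → ($624,000 − $255,000) × 2.85% × 335/365 = $9,652.1301
2 Dec – 31 Dec 2007: 30 days, exemption $398,000 → ($624,000 − $398,000) × 2.85% × 30/365 = $529.3973
Total = $10,181.5274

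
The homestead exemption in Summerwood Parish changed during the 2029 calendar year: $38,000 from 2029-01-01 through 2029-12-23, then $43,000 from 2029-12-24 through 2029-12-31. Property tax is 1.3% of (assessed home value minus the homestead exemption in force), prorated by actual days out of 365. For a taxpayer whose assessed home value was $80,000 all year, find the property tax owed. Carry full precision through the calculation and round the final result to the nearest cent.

2029-01-01 to 2029-12-23: 357 days, exemption $38,000 → ($80,000 − $38,000) × 1.3% × 357/365 = $534.0329
2029-12-24 to 2029-12-31: 8 days, exemption $43,000 → ($80,000 − $43,000) × 1.3% × 8/365 = $10.5425
Total = $544.5753

$544.58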